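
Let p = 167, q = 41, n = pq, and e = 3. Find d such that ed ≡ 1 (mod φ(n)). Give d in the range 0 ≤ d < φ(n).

4427

φ(n) = (p−1)(q−1) = 166·40 = 6640.
Need d with 3·d ≡ 1 (mod 6640). Apply the extended Euclidean algorithm:
6640 = 2213*3 + 1
3 = 3*1 + 0
Back-substitute:
1 = 6640 − 2213·3
So 3·(-2213) ≡ 1 (mod 6640), hence d ≡ -2213 ≡ 4427 (mod 6640).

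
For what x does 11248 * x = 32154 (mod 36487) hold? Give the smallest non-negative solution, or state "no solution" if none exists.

19758

First find gcd(11248, 36487):
36487 = 3*11248 + 2743
11248 = 4*2743 + 276
2743 = 9*276 + 259
276 = 1*259 + 17
259 = 15*17 + 4
17 = 4*4 + 1
4 = 4*1 + 0
gcd = 1, so a unique solution mod 36487 exists.
Back-substitute for the Bézout coefficients:
1 = 17 − 4·4
1 = −4·259 + 61·17
1 = 61·276 − 65·259
1 = −65·2743 + 646·276
1 = 646·11248 − 2649·2743
1 = −2649·36487 + 8593·11248
So 11248·(8593) ≡ 1 (mod 36487), giving 11248⁻¹ ≡ 8593.
x ≡ 11248⁻¹·32154 ≡ 8593·32154 ≡ 19758 (mod 36487).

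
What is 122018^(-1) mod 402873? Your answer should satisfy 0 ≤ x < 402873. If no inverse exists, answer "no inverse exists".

48473

gcd(402873, 122018) by repeated division:
402873 = 3*122018 + 36819
122018 = 3*36819 + 11561
36819 = 3*11561 + 2136
11561 = 5*2136 + 881
2136 = 2*881 + 374
881 = 2*374 + 133
374 = 2*133 + 108
133 = 1*108 + 25
108 = 4*25 + 8
25 = 3*8 + 1
8 = 8*1 + 0
gcd = 1, so the inverse exists. Back-substitute:
1 = 25 − 3·8
1 = −3·108 + 13·25
1 = 13·133 − 16·108
1 = −16·374 + 45·133
1 = 45·881 − 106·374
1 = −106·2136 + 257·881
1 = 257·11561 − 1391·2136
1 = −1391·36819 + 4430·11561
1 = 4430·122018 − 14681·36819
1 = −14681·402873 + 48473·122018
So 122018·48473 ≡ 1 (mod 402873).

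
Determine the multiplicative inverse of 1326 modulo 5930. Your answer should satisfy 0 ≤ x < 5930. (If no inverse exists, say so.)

no inverse exists

Compute gcd(1326, 5930):
5930 = 4*1326 + 626
1326 = 2*626 + 74
626 = 8*74 + 34
74 = 2*34 + 6
34 = 5*6 + 4
6 = 1*4 + 2
4 = 2*2 + 0
Since gcd = 2 > 1, 1326 is not a unit mod 5930.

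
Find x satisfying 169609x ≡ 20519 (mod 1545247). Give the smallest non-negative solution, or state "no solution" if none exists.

gcd(169609, 1545247):
1545247 = 9*169609 + 18766
169609 = 9*18766 + 715
18766 = 26*715 + 176
715 = 4*176 + 11
176 = 16*11 + 0
gcd = 11, but 11 ∤ 20519, so the congruence has no solution.

no solution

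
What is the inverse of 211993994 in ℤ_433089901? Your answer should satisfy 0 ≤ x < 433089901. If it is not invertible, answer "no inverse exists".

257798966

Apply the Euclidean algorithm to 433089901 and 211993994:
433089901 = 2×211993994 + 9101913
211993994 = 23×9101913 + 2649995
9101913 = 3×2649995 + 1151928
2649995 = 2×1151928 + 346139
1151928 = 3×346139 + 113511
346139 = 3×113511 + 5606
113511 = 20×5606 + 1391
5606 = 4×1391 + 42
1391 = 33×42 + 5
42 = 8×5 + 2
5 = 2×2 + 1
2 = 2×1 + 0
Since gcd(211993994, 433089901) = 1, back-substitute to write 1 as a combination:
1 = 5 − 2·2
1 = −2·42 + 17·5
1 = 17·1391 − 563·42
1 = −563·5606 + 2269·1391
1 = 2269·113511 − 45943·5606
1 = −45943·346139 + 140098·113511
1 = 140098·1151928 − 466237·346139
1 = −466237·2649995 + 1072572·1151928
1 = 1072572·9101913 − 3683953·2649995
1 = −3683953·211993994 + 85803491·9101913
1 = 85803491·433089901 − 175290935·211993994
Hence 211993994⁻¹ ≡ -175290935 ≡ 257798966 (mod 433089901).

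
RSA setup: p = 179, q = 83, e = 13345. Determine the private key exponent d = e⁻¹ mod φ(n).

4877

φ(n) = (p−1)(q−1) = 178·82 = 14596.
Need d with 13345·d ≡ 1 (mod 14596). Apply the extended Euclidean algorithm:
14596 = 1*13345 + 1251
13345 = 10*1251 + 835
1251 = 1*835 + 416
835 = 2*416 + 3
416 = 138*3 + 2
3 = 1*2 + 1
2 = 2*1 + 0
Back-substitute:
1 = 3 − 2
1 = −416 + 139·3
1 = 139·835 − 279·416
1 = −279·1251 + 418·835
1 = 418·13345 − 4459·1251
1 = −4459·14596 + 4877·13345
So 13345·4877 ≡ 1 (mod 14596), hence d = 4877.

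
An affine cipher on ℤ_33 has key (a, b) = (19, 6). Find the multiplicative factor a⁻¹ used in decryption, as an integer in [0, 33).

7

Run Euclid on (33, 19):
33 = 1*19 + 14
19 = 1*14 + 5
14 = 2*5 + 4
5 = 1*4 + 1
4 = 4*1 + 0
The gcd is 1. Working backward:
1 = 5 − 4
1 = −14 + 3·5
1 = 3·19 − 4·14
1 = −4·33 + 7·19
So 19·7 ≡ 1 (mod 33).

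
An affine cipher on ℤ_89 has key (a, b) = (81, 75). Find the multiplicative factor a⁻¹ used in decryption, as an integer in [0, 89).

11

Apply the Euclidean algorithm to 89 and 81:
89 = 1·81 + 8
81 = 10·8 + 1
8 = 8·1 + 0
gcd = 1, so the inverse exists. Back-substitute:
1 = 81 − 10·8
1 = −10·89 + 11·81
So 81·11 ≡ 1 (mod 89).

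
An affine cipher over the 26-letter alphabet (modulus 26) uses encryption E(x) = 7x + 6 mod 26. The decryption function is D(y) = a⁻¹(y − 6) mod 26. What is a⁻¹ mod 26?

15

Apply the Euclidean algorithm to 26 and 7:
26 = 3*7 + 5
7 = 1*5 + 2
5 = 2*2 + 1
2 = 2*1 + 0
Since gcd(7, 26) = 1, back-substitute to write 1 as a combination:
1 = 5 − 2·2
1 = −2·7 + 3·5
1 = 3·26 − 11·7
So 7·(-11) ≡ 1 (mod 26), and -11 ≡ 15 (mod 26).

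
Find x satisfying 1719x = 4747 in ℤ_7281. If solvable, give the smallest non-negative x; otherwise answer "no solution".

gcd(1719, 7281):
7281 = 4·1719 + 405
1719 = 4·405 + 99
405 = 4·99 + 9
99 = 11·9 + 0
gcd = 9, but 9 ∤ 4747, so the congruence has no solution.

no solution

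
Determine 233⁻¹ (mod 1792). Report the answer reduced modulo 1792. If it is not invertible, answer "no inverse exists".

1369

gcd(1792, 233) by repeated division:
1792 = 7*233 + 161
233 = 1*161 + 72
161 = 2*72 + 17
72 = 4*17 + 4
17 = 4*4 + 1
4 = 4*1 + 0
gcd = 1, so the inverse exists. Back-substitute:
1 = 17 − 4·4
1 = −4·72 + 17·17
1 = 17·161 − 38·72
1 = −38·233 + 55·161
1 = 55·1792 − 423·233
So 233·(-423) ≡ 1 (mod 1792), and -423 ≡ 1369 (mod 1792).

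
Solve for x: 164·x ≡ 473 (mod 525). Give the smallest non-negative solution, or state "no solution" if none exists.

307

First find gcd(164, 525):
525 = 3*164 + 33
164 = 4*33 + 32
33 = 1*32 + 1
32 = 32*1 + 0
gcd = 1, so a unique solution mod 525 exists.
Back-substitute for the Bézout coefficients:
1 = 33 − 32
1 = −164 + 5·33
1 = 5·525 − 16·164
So 164·(-16) ≡ 1 (mod 525), giving 164⁻¹ ≡ 509.
x ≡ 164⁻¹·473 ≡ 509·473 ≡ 307 (mod 525).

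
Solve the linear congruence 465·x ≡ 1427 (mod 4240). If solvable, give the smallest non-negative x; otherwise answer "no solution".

gcd(465, 4240):
4240 = 9*465 + 55
465 = 8*55 + 25
55 = 2*25 + 5
25 = 5*5 + 0
gcd = 5, but 5 ∤ 1427, so the congruence has no solution.

no solution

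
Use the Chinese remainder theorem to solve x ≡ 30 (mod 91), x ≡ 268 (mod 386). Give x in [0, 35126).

5672

Write x = 30 + 91·k. Then 91·k ≡ 268 − 30 ≡ 238 (mod 386).
Need 91⁻¹ mod 386. Extended Euclid on (386, 91):
386 = 4×91 + 22
91 = 4×22 + 3
22 = 7×3 + 1
3 = 3×1 + 0
Back-substitute:
1 = 22 − 7·3
1 = −7·91 + 29·22
1 = 29·386 − 123·91
91⁻¹ ≡ 263 (mod 386), so k ≡ 263·238 ≡ 62 (mod 386).
x = 30 + 91·62 = 5672.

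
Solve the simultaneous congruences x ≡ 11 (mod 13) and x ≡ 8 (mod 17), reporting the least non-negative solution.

Write x = 11 + 13·k. Then 13·k ≡ 8 − 11 ≡ 14 (mod 17).
Need 13⁻¹ mod 17. Extended Euclid on (17, 13):
17 = 1×13 + 4
13 = 3×4 + 1
4 = 4×1 + 0
Back-substitute:
1 = 13 − 3·4
1 = −3·17 + 4·13
13⁻¹ ≡ 4 (mod 17), so k ≡ 4·14 ≡ 5 (mod 17).
x = 11 + 13·5 = 76.

76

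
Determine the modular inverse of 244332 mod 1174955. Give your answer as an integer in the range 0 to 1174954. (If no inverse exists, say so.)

290613

Apply the Euclidean algorithm to 1174955 and 244332:
1174955 = 4·244332 + 197627
244332 = 1·197627 + 46705
197627 = 4·46705 + 10807
46705 = 4·10807 + 3477
10807 = 3·3477 + 376
3477 = 9·376 + 93
376 = 4·93 + 4
93 = 23·4 + 1
4 = 4·1 + 0
The gcd is 1. Working backward:
1 = 93 − 23·4
1 = −23·376 + 93·93
1 = 93·3477 − 860·376
1 = −860·10807 + 2673·3477
1 = 2673·46705 − 11552·10807
1 = −11552·197627 + 48881·46705
1 = 48881·244332 − 60433·197627
1 = −60433·1174955 + 290613·244332
So 244332·290613 ≡ 1 (mod 1174955).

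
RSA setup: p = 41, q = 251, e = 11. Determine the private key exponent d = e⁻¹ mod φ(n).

9091

φ(n) = (p−1)(q−1) = 40·250 = 10000.
Need d with 11·d ≡ 1 (mod 10000). Apply the extended Euclidean algorithm:
10000 = 909·11 + 1
11 = 11·1 + 0
Back-substitute:
1 = 10000 − 909·11
So 11·(-909) ≡ 1 (mod 10000), hence d ≡ -909 ≡ 9091 (mod 10000).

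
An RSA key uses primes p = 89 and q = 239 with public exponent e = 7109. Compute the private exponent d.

3117

φ(n) = (p−1)(q−1) = 88·238 = 20944.
Need d with 7109·d ≡ 1 (mod 20944). Apply the extended Euclidean algorithm:
20944 = 2*7109 + 6726
7109 = 1*6726 + 383
6726 = 17*383 + 215
383 = 1*215 + 168
215 = 1*168 + 47
168 = 3*47 + 27
47 = 1*27 + 20
27 = 1*20 + 7
20 = 2*7 + 6
7 = 1*6 + 1
6 = 6*1 + 0
Back-substitute:
1 = 7 − 6
1 = −20 + 3·7
1 = 3·27 − 4·20
1 = −4·47 + 7·27
1 = 7·168 − 25·47
1 = −25·215 + 32·168
1 = 32·383 − 57·215
1 = −57·6726 + 1001·383
1 = 1001·7109 − 1058·6726
1 = −1058·20944 + 3117·7109
So 7109·3117 ≡ 1 (mod 20944), hence d = 3117.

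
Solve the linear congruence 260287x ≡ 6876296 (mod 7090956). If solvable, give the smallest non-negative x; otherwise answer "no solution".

6002168

First find gcd(260287, 7090956):
7090956 = 27·260287 + 63207
260287 = 4·63207 + 7459
63207 = 8·7459 + 3535
7459 = 2·3535 + 389
3535 = 9·389 + 34
389 = 11·34 + 15
34 = 2·15 + 4
15 = 3·4 + 3
4 = 1·3 + 1
3 = 3·1 + 0
gcd = 1, so a unique solution mod 7090956 exists.
Back-substitute for the Bézout coefficients:
1 = 4 − 3
1 = −15 + 4·4
1 = 4·34 − 9·15
1 = −9·389 + 103·34
1 = 103·3535 − 936·389
1 = −936·7459 + 1975·3535
1 = 1975·63207 − 16736·7459
1 = −16736·260287 + 68919·63207
1 = 68919·7090956 − 1877549·260287
So 260287·(-1877549) ≡ 1 (mod 7090956), giving 260287⁻¹ ≡ 5213407.
x ≡ 260287⁻¹·6876296 ≡ 5213407·6876296 ≡ 6002168 (mod 7090956).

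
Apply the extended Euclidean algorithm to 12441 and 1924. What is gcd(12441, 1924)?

Repeated division:
12441 = 6*1924 + 897
1924 = 2*897 + 130
897 = 6*130 + 117
130 = 1*117 + 13
117 = 9*13 + 0
gcd(12441, 1924) = 13.
Back-substituting:
13 = 130 − 117
13 = −897 + 7·130
13 = 7·1924 − 15·897
13 = −15·12441 + 97·1924
So 13 = (-15)·12441 + (97)·1924.

13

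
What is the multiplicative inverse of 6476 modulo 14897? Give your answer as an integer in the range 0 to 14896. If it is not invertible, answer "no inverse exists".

10156

gcd(14897, 6476) by repeated division:
14897 = 2·6476 + 1945
6476 = 3·1945 + 641
1945 = 3·641 + 22
641 = 29·22 + 3
22 = 7·3 + 1
3 = 3·1 + 0
gcd = 1, so the inverse exists. Back-substitute:
1 = 22 − 7·3
1 = −7·641 + 204·22
1 = 204·1945 − 619·641
1 = −619·6476 + 2061·1945
1 = 2061·14897 − 4741·6476
Hence 6476⁻¹ ≡ -4741 ≡ 10156 (mod 14897).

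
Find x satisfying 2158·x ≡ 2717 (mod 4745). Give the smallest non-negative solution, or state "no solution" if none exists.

First find gcd(2158, 4745):
4745 = 2*2158 + 429
2158 = 5*429 + 13
429 = 33*13 + 0
gcd = 13 and 13 | 2717, so solutions exist. Divide through by 13: 166x ≡ 209 (mod 365).
Now find 166⁻¹ mod 365:
365 = 2×166 + 33
166 = 5×33 + 1
33 = 33×1 + 0
Back-substitute:
1 = 166 − 5·33
1 = −5·365 + 11·166
So 166⁻¹ ≡ 11 (mod 365).
Then x ≡ 11·209 ≡ 109 (mod 365); the smallest non-negative solution is x = 109.

109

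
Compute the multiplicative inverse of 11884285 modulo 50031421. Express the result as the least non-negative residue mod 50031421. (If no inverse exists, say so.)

Extended Euclidean algorithm:
50031421 = 4×11884285 + 2494281
11884285 = 4×2494281 + 1907161
2494281 = 1×1907161 + 587120
1907161 = 3×587120 + 145801
587120 = 4×145801 + 3916
145801 = 37×3916 + 909
3916 = 4×909 + 280
909 = 3×280 + 69
280 = 4×69 + 4
69 = 17×4 + 1
4 = 4×1 + 0
Since gcd(11884285, 50031421) = 1, back-substitute to write 1 as a combination:
1 = 69 − 17·4
1 = −17·280 + 69·69
1 = 69·909 − 224·280
1 = −224·3916 + 965·909
1 = 965·145801 − 35929·3916
1 = −35929·587120 + 144681·145801
1 = 144681·1907161 − 469972·587120
1 = −469972·2494281 + 614653·1907161
1 = 614653·11884285 − 2928584·2494281
1 = −2928584·50031421 + 12328989·11884285
So 11884285·12328989 ≡ 1 (mod 50031421).

12328989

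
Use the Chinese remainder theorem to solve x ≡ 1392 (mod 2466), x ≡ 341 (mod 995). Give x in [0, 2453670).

578436

Write x = 1392 + 2466·k. Then 2466·k ≡ 341 − 1392 ≡ 939 (mod 995).
Need 2466⁻¹ mod 995. Extended Euclid on (995, 476):
995 = 2×476 + 43
476 = 11×43 + 3
43 = 14×3 + 1
3 = 3×1 + 0
Back-substitute:
1 = 43 − 14·3
1 = −14·476 + 155·43
1 = 155·995 − 324·476
2466⁻¹ ≡ 671 (mod 995), so k ≡ 671·939 ≡ 234 (mod 995).
x = 1392 + 2466·234 = 578436.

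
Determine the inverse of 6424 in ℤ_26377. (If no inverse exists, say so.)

8405

Apply the Euclidean algorithm to 26377 and 6424:
26377 = 4*6424 + 681
6424 = 9*681 + 295
681 = 2*295 + 91
295 = 3*91 + 22
91 = 4*22 + 3
22 = 7*3 + 1
3 = 3*1 + 0
gcd = 1, so the inverse exists. Back-substitute:
1 = 22 − 7·3
1 = −7·91 + 29·22
1 = 29·295 − 94·91
1 = −94·681 + 217·295
1 = 217·6424 − 2047·681
1 = −2047·26377 + 8405·6424
So 6424·8405 ≡ 1 (mod 26377).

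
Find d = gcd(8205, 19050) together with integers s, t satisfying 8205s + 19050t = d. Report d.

Euclidean algorithm:
19050 = 2·8205 + 2640
8205 = 3·2640 + 285
2640 = 9·285 + 75
285 = 3·75 + 60
75 = 1·60 + 15
60 = 4·15 + 0
gcd(8205, 19050) = 15.
Back-substituting:
15 = 75 − 60
15 = −285 + 4·75
15 = 4·2640 − 37·285
15 = −37·8205 + 115·2640
15 = 115·19050 − 267·8205
So 15 = (115)·19050 + (-267)·8205.

15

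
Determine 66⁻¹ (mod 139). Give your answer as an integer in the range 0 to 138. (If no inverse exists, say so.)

Extended Euclidean algorithm:
139 = 2*66 + 7
66 = 9*7 + 3
7 = 2*3 + 1
3 = 3*1 + 0
The gcd is 1. Working backward:
1 = 7 − 2·3
1 = −2·66 + 19·7
1 = 19·139 − 40·66
Hence 66⁻¹ ≡ -40 ≡ 99 (mod 139).

99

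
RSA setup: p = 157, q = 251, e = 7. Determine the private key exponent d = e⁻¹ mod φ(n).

φ(n) = (p−1)(q−1) = 156·250 = 39000.
Need d with 7·d ≡ 1 (mod 39000). Apply the extended Euclidean algorithm:
39000 = 5571*7 + 3
7 = 2*3 + 1
3 = 3*1 + 0
Back-substitute:
1 = 7 − 2·3
1 = −2·39000 + 11143·7
So 7·11143 ≡ 1 (mod 39000), hence d = 11143.

11143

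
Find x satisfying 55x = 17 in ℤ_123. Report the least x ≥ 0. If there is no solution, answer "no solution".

First find gcd(55, 123):
123 = 2·55 + 13
55 = 4·13 + 3
13 = 4·3 + 1
3 = 3·1 + 0
gcd = 1, so a unique solution mod 123 exists.
Back-substitute for the Bézout coefficients:
1 = 13 − 4·3
1 = −4·55 + 17·13
1 = 17·123 − 38·55
So 55·(-38) ≡ 1 (mod 123), giving 55⁻¹ ≡ 85.
x ≡ 55⁻¹·17 ≡ 85·17 ≡ 92 (mod 123).

92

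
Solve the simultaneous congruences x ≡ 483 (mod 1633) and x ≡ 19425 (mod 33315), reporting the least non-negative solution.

Write x = 483 + 1633·k. Then 1633·k ≡ 19425 − 483 ≡ 18942 (mod 33315).
Need 1633⁻¹ mod 33315. Extended Euclid on (33315, 1633):
33315 = 20*1633 + 655
1633 = 2*655 + 323
655 = 2*323 + 9
323 = 35*9 + 8
9 = 1*8 + 1
8 = 8*1 + 0
Back-substitute:
1 = 9 − 8
1 = −323 + 36·9
1 = 36·655 − 73·323
1 = −73·1633 + 182·655
1 = 182·33315 − 3713·1633
1633⁻¹ ≡ 29602 (mod 33315), so k ≡ 29602·18942 ≡ 29634 (mod 33315).
x = 483 + 1633·29634 = 48392805.

48392805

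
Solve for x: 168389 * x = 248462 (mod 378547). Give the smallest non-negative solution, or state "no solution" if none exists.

no solution

gcd(168389, 378547):
378547 = 2*168389 + 41769
168389 = 4*41769 + 1313
41769 = 31*1313 + 1066
1313 = 1*1066 + 247
1066 = 4*247 + 78
247 = 3*78 + 13
78 = 6*13 + 0
gcd = 13, but 13 ∤ 248462, so the congruence has no solution.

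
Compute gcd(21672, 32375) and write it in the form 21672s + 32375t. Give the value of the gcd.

7

Apply Euclid's algorithm to 32375 and 21672:
32375 = 1×21672 + 10703
21672 = 2×10703 + 266
10703 = 40×266 + 63
266 = 4×63 + 14
63 = 4×14 + 7
14 = 2×7 + 0
gcd(21672, 32375) = 7.
Express as a combination:
7 = 63 − 4·14
7 = −4·266 + 17·63
7 = 17·10703 − 684·266
7 = −684·21672 + 1385·10703
7 = 1385·32375 − 2069·21672
So 7 = (1385)·32375 + (-2069)·21672.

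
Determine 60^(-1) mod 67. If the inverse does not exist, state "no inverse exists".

19

Apply the Euclidean algorithm to 67 and 60:
67 = 1·60 + 7
60 = 8·7 + 4
7 = 1·4 + 3
4 = 1·3 + 1
3 = 3·1 + 0
Since gcd(60, 67) = 1, back-substitute to write 1 as a combination:
1 = 4 − 3
1 = −7 + 2·4
1 = 2·60 − 17·7
1 = −17·67 + 19·60
So 60·19 ≡ 1 (mod 67).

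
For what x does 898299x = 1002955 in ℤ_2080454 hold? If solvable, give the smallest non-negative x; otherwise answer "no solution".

First find gcd(898299, 2080454):
2080454 = 2×898299 + 283856
898299 = 3×283856 + 46731
283856 = 6×46731 + 3470
46731 = 13×3470 + 1621
3470 = 2×1621 + 228
1621 = 7×228 + 25
228 = 9×25 + 3
25 = 8×3 + 1
3 = 3×1 + 0
gcd = 1, so a unique solution mod 2080454 exists.
Back-substitute for the Bézout coefficients:
1 = 25 − 8·3
1 = −8·228 + 73·25
1 = 73·1621 − 519·228
1 = −519·3470 + 1111·1621
1 = 1111·46731 − 14962·3470
1 = −14962·283856 + 90883·46731
1 = 90883·898299 − 287611·283856
1 = −287611·2080454 + 666105·898299
So 898299·(666105) ≡ 1 (mod 2080454), giving 898299⁻¹ ≡ 666105.
x ≡ 898299⁻¹·1002955 ≡ 666105·1002955 ≡ 32249 (mod 2080454).

32249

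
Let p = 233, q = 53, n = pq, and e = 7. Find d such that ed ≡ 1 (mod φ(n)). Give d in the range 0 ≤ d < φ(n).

φ(n) = (p−1)(q−1) = 232·52 = 12064.
Need d with 7·d ≡ 1 (mod 12064). Apply the extended Euclidean algorithm:
12064 = 1723*7 + 3
7 = 2*3 + 1
3 = 3*1 + 0
Back-substitute:
1 = 7 − 2·3
1 = −2·12064 + 3447·7
So 7·3447 ≡ 1 (mod 12064), hence d = 3447.

3447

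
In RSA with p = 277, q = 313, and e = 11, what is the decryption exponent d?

62627

φ(n) = (p−1)(q−1) = 276·312 = 86112.
Need d with 11·d ≡ 1 (mod 86112). Apply the extended Euclidean algorithm:
86112 = 7828·11 + 4
11 = 2·4 + 3
4 = 1·3 + 1
3 = 3·1 + 0
Back-substitute:
1 = 4 − 3
1 = −11 + 3·4
1 = 3·86112 − 23485·11
So 11·(-23485) ≡ 1 (mod 86112), hence d ≡ -23485 ≡ 62627 (mod 86112).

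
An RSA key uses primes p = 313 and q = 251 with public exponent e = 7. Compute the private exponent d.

11143

φ(n) = (p−1)(q−1) = 312·250 = 78000.
Need d with 7·d ≡ 1 (mod 78000). Apply the extended Euclidean algorithm:
78000 = 11142·7 + 6
7 = 1·6 + 1
6 = 6·1 + 0
Back-substitute:
1 = 7 − 6
1 = −78000 + 11143·7
So 7·11143 ≡ 1 (mod 78000), hence d = 11143.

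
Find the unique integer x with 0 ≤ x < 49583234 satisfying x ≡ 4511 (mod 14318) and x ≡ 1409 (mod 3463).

25232827

Write x = 4511 + 14318·k. Then 14318·k ≡ 1409 − 4511 ≡ 361 (mod 3463).
Need 14318⁻¹ mod 3463. Extended Euclid on (3463, 466):
3463 = 7*466 + 201
466 = 2*201 + 64
201 = 3*64 + 9
64 = 7*9 + 1
9 = 9*1 + 0
Back-substitute:
1 = 64 − 7·9
1 = −7·201 + 22·64
1 = 22·466 − 51·201
1 = −51·3463 + 379·466
14318⁻¹ ≡ 379 (mod 3463), so k ≡ 379·361 ≡ 1762 (mod 3463).
x = 4511 + 14318·1762 = 25232827.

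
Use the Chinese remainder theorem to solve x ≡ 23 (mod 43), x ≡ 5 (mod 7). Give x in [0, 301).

Write x = 23 + 43·k. Then 43·k ≡ 5 − 23 ≡ 3 (mod 7).
Need 43⁻¹ mod 7. Extended Euclid on (7, 1):
7 = 7·1 + 0
43⁻¹ ≡ 1 (mod 7), so k ≡ 1·3 ≡ 3 (mod 7).
x = 23 + 43·3 = 152.

152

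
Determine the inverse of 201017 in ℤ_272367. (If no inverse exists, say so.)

gcd(272367, 201017) by repeated division:
272367 = 1·201017 + 71350
201017 = 2·71350 + 58317
71350 = 1·58317 + 13033
58317 = 4·13033 + 6185
13033 = 2·6185 + 663
6185 = 9·663 + 218
663 = 3·218 + 9
218 = 24·9 + 2
9 = 4·2 + 1
2 = 2·1 + 0
Since gcd(201017, 272367) = 1, back-substitute to write 1 as a combination:
1 = 9 − 4·2
1 = −4·218 + 97·9
1 = 97·663 − 295·218
1 = −295·6185 + 2752·663
1 = 2752·13033 − 5799·6185
1 = −5799·58317 + 25948·13033
1 = 25948·71350 − 31747·58317
1 = −31747·201017 + 89442·71350
1 = 89442·272367 − 121189·201017
Thus 201017·(-121189) ≡ 1 (mod 272367); reducing, -121189 mod 272367 = 151178.

151178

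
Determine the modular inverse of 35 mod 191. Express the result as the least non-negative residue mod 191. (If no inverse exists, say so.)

131

Apply the Euclidean algorithm to 191 and 35:
191 = 5×35 + 16
35 = 2×16 + 3
16 = 5×3 + 1
3 = 3×1 + 0
The gcd is 1. Working backward:
1 = 16 − 5·3
1 = −5·35 + 11·16
1 = 11·191 − 60·35
Hence 35⁻¹ ≡ -60 ≡ 131 (mod 191).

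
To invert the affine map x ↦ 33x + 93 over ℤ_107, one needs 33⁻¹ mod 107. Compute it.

gcd(107, 33) by repeated division:
107 = 3×33 + 8
33 = 4×8 + 1
8 = 8×1 + 0
The gcd is 1. Working backward:
1 = 33 − 4·8
1 = −4·107 + 13·33
So 33·13 ≡ 1 (mod 107).

13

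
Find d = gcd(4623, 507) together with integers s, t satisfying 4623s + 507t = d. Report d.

Repeated division:
4623 = 9*507 + 60
507 = 8*60 + 27
60 = 2*27 + 6
27 = 4*6 + 3
6 = 2*3 + 0
gcd(4623, 507) = 3.
Working backward:
3 = 27 − 4·6
3 = −4·60 + 9·27
3 = 9·507 − 76·60
3 = −76·4623 + 693·507
So 3 = (-76)·4623 + (693)·507.

3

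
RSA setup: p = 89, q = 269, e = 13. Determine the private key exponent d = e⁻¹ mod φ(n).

φ(n) = (p−1)(q−1) = 88·268 = 23584.
Need d with 13·d ≡ 1 (mod 23584). Apply the extended Euclidean algorithm:
23584 = 1814·13 + 2
13 = 6·2 + 1
2 = 2·1 + 0
Back-substitute:
1 = 13 − 6·2
1 = −6·23584 + 10885·13
So 13·10885 ≡ 1 (mod 23584), hence d = 10885.

10885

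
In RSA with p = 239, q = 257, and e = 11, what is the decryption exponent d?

5539

φ(n) = (p−1)(q−1) = 238·256 = 60928.
Need d with 11·d ≡ 1 (mod 60928). Apply the extended Euclidean algorithm:
60928 = 5538·11 + 10
11 = 1·10 + 1
10 = 10·1 + 0
Back-substitute:
1 = 11 − 10
1 = −60928 + 5539·11
So 11·5539 ≡ 1 (mod 60928), hence d = 5539.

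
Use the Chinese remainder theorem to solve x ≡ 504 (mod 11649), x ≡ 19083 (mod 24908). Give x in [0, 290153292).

113450115

Write x = 504 + 11649·k. Then 11649·k ≡ 19083 − 504 ≡ 18579 (mod 24908).
Need 11649⁻¹ mod 24908. Extended Euclid on (24908, 11649):
24908 = 2*11649 + 1610
11649 = 7*1610 + 379
1610 = 4*379 + 94
379 = 4*94 + 3
94 = 31*3 + 1
3 = 3*1 + 0
Back-substitute:
1 = 94 − 31·3
1 = −31·379 + 125·94
1 = 125·1610 − 531·379
1 = −531·11649 + 3842·1610
1 = 3842·24908 − 8215·11649
11649⁻¹ ≡ 16693 (mod 24908), so k ≡ 16693·18579 ≡ 9739 (mod 24908).
x = 504 + 11649·9739 = 113450115.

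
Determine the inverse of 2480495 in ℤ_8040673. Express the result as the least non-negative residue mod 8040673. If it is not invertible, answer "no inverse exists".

Extended Euclidean algorithm:
8040673 = 3·2480495 + 599188
2480495 = 4·599188 + 83743
599188 = 7·83743 + 12987
83743 = 6·12987 + 5821
12987 = 2·5821 + 1345
5821 = 4·1345 + 441
1345 = 3·441 + 22
441 = 20·22 + 1
22 = 22·1 + 0
The gcd is 1. Working backward:
1 = 441 − 20·22
1 = −20·1345 + 61·441
1 = 61·5821 − 264·1345
1 = −264·12987 + 589·5821
1 = 589·83743 − 3798·12987
1 = −3798·599188 + 27175·83743
1 = 27175·2480495 − 112498·599188
1 = −112498·8040673 + 364669·2480495
So 2480495·364669 ≡ 1 (mod 8040673).

364669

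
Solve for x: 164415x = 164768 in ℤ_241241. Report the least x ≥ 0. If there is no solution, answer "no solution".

112250

First find gcd(164415, 241241):
241241 = 1·164415 + 76826
164415 = 2·76826 + 10763
76826 = 7·10763 + 1485
10763 = 7·1485 + 368
1485 = 4·368 + 13
368 = 28·13 + 4
13 = 3·4 + 1
4 = 4·1 + 0
gcd = 1, so a unique solution mod 241241 exists.
Back-substitute for the Bézout coefficients:
1 = 13 − 3·4
1 = −3·368 + 85·13
1 = 85·1485 − 343·368
1 = −343·10763 + 2486·1485
1 = 2486·76826 − 17745·10763
1 = −17745·164415 + 37976·76826
1 = 37976·241241 − 55721·164415
So 164415·(-55721) ≡ 1 (mod 241241), giving 164415⁻¹ ≡ 185520.
x ≡ 164415⁻¹·164768 ≡ 185520·164768 ≡ 112250 (mod 241241).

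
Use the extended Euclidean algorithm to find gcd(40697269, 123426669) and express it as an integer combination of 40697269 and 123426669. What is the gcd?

1

Apply Euclid's algorithm to 123426669 and 40697269:
123426669 = 3×40697269 + 1334862
40697269 = 30×1334862 + 651409
1334862 = 2×651409 + 32044
651409 = 20×32044 + 10529
32044 = 3×10529 + 457
10529 = 23×457 + 18
457 = 25×18 + 7
18 = 2×7 + 4
7 = 1×4 + 3
4 = 1×3 + 1
3 = 3×1 + 0
gcd(40697269, 123426669) = 1.
Express as a combination:
1 = 4 − 3
1 = −7 + 2·4
1 = 2·18 − 5·7
1 = −5·457 + 127·18
1 = 127·10529 − 2926·457
1 = −2926·32044 + 8905·10529
1 = 8905·651409 − 181026·32044
1 = −181026·1334862 + 370957·651409
1 = 370957·40697269 − 11309736·1334862
1 = −11309736·123426669 + 34300165·40697269
So 1 = (-11309736)·123426669 + (34300165)·40697269.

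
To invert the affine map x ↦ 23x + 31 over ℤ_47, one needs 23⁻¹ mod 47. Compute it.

gcd(47, 23) by repeated division:
47 = 2·23 + 1
23 = 23·1 + 0
Since gcd(23, 47) = 1, back-substitute to write 1 as a combination:
1 = 47 − 2·23
Thus 23·(-2) ≡ 1 (mod 47); reducing, -2 mod 47 = 45.

45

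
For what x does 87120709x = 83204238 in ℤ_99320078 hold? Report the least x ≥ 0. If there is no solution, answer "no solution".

First find gcd(87120709, 99320078):
99320078 = 1·87120709 + 12199369
87120709 = 7·12199369 + 1725126
12199369 = 7·1725126 + 123487
1725126 = 13·123487 + 119795
123487 = 1·119795 + 3692
119795 = 32·3692 + 1651
3692 = 2·1651 + 390
1651 = 4·390 + 91
390 = 4·91 + 26
91 = 3·26 + 13
26 = 2·13 + 0
gcd = 13 and 13 | 83204238, so solutions exist. Divide through by 13: 6701593x ≡ 6400326 (mod 7640006).
Now find 6701593⁻¹ mod 7640006:
7640006 = 1*6701593 + 938413
6701593 = 7*938413 + 132702
938413 = 7*132702 + 9499
132702 = 13*9499 + 9215
9499 = 1*9215 + 284
9215 = 32*284 + 127
284 = 2*127 + 30
127 = 4*30 + 7
30 = 4*7 + 2
7 = 3*2 + 1
2 = 2*1 + 0
Back-substitute:
1 = 7 − 3·2
1 = −3·30 + 13·7
1 = 13·127 − 55·30
1 = −55·284 + 123·127
1 = 123·9215 − 3991·284
1 = −3991·9499 + 4114·9215
1 = 4114·132702 − 57473·9499
1 = −57473·938413 + 406425·132702
1 = 406425·6701593 − 2902448·938413
1 = −2902448·7640006 + 3308873·6701593
So 6701593⁻¹ ≡ 3308873 (mod 7640006).
Then x ≡ 3308873·6400326 ≡ 6100784 (mod 7640006); the smallest non-negative solution is x = 6100784.

6100784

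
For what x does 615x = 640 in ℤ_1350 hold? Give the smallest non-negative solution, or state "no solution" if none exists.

gcd(615, 1350):
1350 = 2*615 + 120
615 = 5*120 + 15
120 = 8*15 + 0
gcd = 15, but 15 ∤ 640, so the congruence has no solution.

no solution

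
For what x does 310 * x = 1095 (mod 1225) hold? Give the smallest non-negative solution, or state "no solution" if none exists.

First find gcd(310, 1225):
1225 = 3·310 + 295
310 = 1·295 + 15
295 = 19·15 + 10
15 = 1·10 + 5
10 = 2·5 + 0
gcd = 5 and 5 | 1095, so solutions exist. Divide through by 5: 62x ≡ 219 (mod 245).
Now find 62⁻¹ mod 245:
245 = 3·62 + 59
62 = 1·59 + 3
59 = 19·3 + 2
3 = 1·2 + 1
2 = 2·1 + 0
Back-substitute:
1 = 3 − 2
1 = −59 + 20·3
1 = 20·62 − 21·59
1 = −21·245 + 83·62
So 62⁻¹ ≡ 83 (mod 245).
Then x ≡ 83·219 ≡ 47 (mod 245); the smallest non-negative solution is x = 47.

47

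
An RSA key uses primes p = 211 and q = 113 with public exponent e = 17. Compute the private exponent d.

φ(n) = (p−1)(q−1) = 210·112 = 23520.
Need d with 17·d ≡ 1 (mod 23520). Apply the extended Euclidean algorithm:
23520 = 1383×17 + 9
17 = 1×9 + 8
9 = 1×8 + 1
8 = 8×1 + 0
Back-substitute:
1 = 9 − 8
1 = −17 + 2·9
1 = 2·23520 − 2767·17
So 17·(-2767) ≡ 1 (mod 23520), hence d ≡ -2767 ≡ 20753 (mod 23520).

20753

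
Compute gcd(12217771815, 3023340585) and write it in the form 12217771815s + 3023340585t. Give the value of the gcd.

15

Repeated division:
12217771815 = 4*3023340585 + 124409475
3023340585 = 24*124409475 + 37513185
124409475 = 3*37513185 + 11869920
37513185 = 3*11869920 + 1903425
11869920 = 6*1903425 + 449370
1903425 = 4*449370 + 105945
449370 = 4*105945 + 25590
105945 = 4*25590 + 3585
25590 = 7*3585 + 495
3585 = 7*495 + 120
495 = 4*120 + 15
120 = 8*15 + 0
gcd(12217771815, 3023340585) = 15.
Working backward:
15 = 495 − 4·120
15 = −4·3585 + 29·495
15 = 29·25590 − 207·3585
15 = −207·105945 + 857·25590
15 = 857·449370 − 3635·105945
15 = −3635·1903425 + 15397·449370
15 = 15397·11869920 − 96017·1903425
15 = −96017·37513185 + 303448·11869920
15 = 303448·124409475 − 1006361·37513185
15 = −1006361·3023340585 + 24456112·124409475
15 = 24456112·12217771815 − 98830809·3023340585
So 15 = (24456112)·12217771815 + (-98830809)·3023340585.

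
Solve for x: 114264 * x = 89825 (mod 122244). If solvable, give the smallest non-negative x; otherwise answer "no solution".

no solution

gcd(114264, 122244):
122244 = 1·114264 + 7980
114264 = 14·7980 + 2544
7980 = 3·2544 + 348
2544 = 7·348 + 108
348 = 3·108 + 24
108 = 4·24 + 12
24 = 2·12 + 0
gcd = 12, but 12 ∤ 89825, so the congruence has no solution.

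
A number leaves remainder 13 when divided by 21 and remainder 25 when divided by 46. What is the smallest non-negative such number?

Write x = 13 + 21·k. Then 21·k ≡ 25 − 13 ≡ 12 (mod 46).
Need 21⁻¹ mod 46. Extended Euclid on (46, 21):
46 = 2·21 + 4
21 = 5·4 + 1
4 = 4·1 + 0
Back-substitute:
1 = 21 − 5·4
1 = −5·46 + 11·21
21⁻¹ ≡ 11 (mod 46), so k ≡ 11·12 ≡ 40 (mod 46).
x = 13 + 21·40 = 853.

853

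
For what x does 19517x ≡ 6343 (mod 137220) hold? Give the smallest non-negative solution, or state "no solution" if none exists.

34859

First find gcd(19517, 137220):
137220 = 7*19517 + 601
19517 = 32*601 + 285
601 = 2*285 + 31
285 = 9*31 + 6
31 = 5*6 + 1
6 = 6*1 + 0
gcd = 1, so a unique solution mod 137220 exists.
Back-substitute for the Bézout coefficients:
1 = 31 − 5·6
1 = −5·285 + 46·31
1 = 46·601 − 97·285
1 = −97·19517 + 3150·601
1 = 3150·137220 − 22147·19517
So 19517·(-22147) ≡ 1 (mod 137220), giving 19517⁻¹ ≡ 115073.
x ≡ 19517⁻¹·6343 ≡ 115073·6343 ≡ 34859 (mod 137220).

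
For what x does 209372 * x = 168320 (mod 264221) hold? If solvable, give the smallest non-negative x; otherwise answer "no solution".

First find gcd(209372, 264221):
264221 = 1×209372 + 54849
209372 = 3×54849 + 44825
54849 = 1×44825 + 10024
44825 = 4×10024 + 4729
10024 = 2×4729 + 566
4729 = 8×566 + 201
566 = 2×201 + 164
201 = 1×164 + 37
164 = 4×37 + 16
37 = 2×16 + 5
16 = 3×5 + 1
5 = 5×1 + 0
gcd = 1, so a unique solution mod 264221 exists.
Back-substitute for the Bézout coefficients:
1 = 16 − 3·5
1 = −3·37 + 7·16
1 = 7·164 − 31·37
1 = −31·201 + 38·164
1 = 38·566 − 107·201
1 = −107·4729 + 894·566
1 = 894·10024 − 1895·4729
1 = −1895·44825 + 8474·10024
1 = 8474·54849 − 10369·44825
1 = −10369·209372 + 39581·54849
1 = 39581·264221 − 49950·209372
So 209372·(-49950) ≡ 1 (mod 264221), giving 209372⁻¹ ≡ 214271.
x ≡ 209372⁻¹·168320 ≡ 214271·168320 ≡ 192441 (mod 264221).

192441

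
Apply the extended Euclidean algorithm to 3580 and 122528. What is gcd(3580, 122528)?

4

Apply Euclid's algorithm to 122528 and 3580:
122528 = 34·3580 + 808
3580 = 4·808 + 348
808 = 2·348 + 112
348 = 3·112 + 12
112 = 9·12 + 4
12 = 3·4 + 0
gcd(3580, 122528) = 4.
Express as a combination:
4 = 112 − 9·12
4 = −9·348 + 28·112
4 = 28·808 − 65·348
4 = −65·3580 + 288·808
4 = 288·122528 − 9857·3580
So 4 = (288)·122528 + (-9857)·3580.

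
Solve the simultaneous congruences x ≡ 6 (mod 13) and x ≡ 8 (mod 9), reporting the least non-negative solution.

71

Write x = 6 + 13·k. Then 13·k ≡ 8 − 6 ≡ 2 (mod 9).
Need 13⁻¹ mod 9. Extended Euclid on (9, 4):
9 = 2·4 + 1
4 = 4·1 + 0
Back-substitute:
1 = 9 − 2·4
13⁻¹ ≡ 7 (mod 9), so k ≡ 7·2 ≡ 5 (mod 9).
x = 6 + 13·5 = 71.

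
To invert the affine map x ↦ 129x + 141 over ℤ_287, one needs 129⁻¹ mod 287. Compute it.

89

Apply the Euclidean algorithm to 287 and 129:
287 = 2×129 + 29
129 = 4×29 + 13
29 = 2×13 + 3
13 = 4×3 + 1
3 = 3×1 + 0
Since gcd(129, 287) = 1, back-substitute to write 1 as a combination:
1 = 13 − 4·3
1 = −4·29 + 9·13
1 = 9·129 − 40·29
1 = −40·287 + 89·129
So 129·89 ≡ 1 (mod 287).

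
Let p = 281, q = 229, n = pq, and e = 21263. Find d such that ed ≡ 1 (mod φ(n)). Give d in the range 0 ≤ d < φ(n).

47567

φ(n) = (p−1)(q−1) = 280·228 = 63840.
Need d with 21263·d ≡ 1 (mod 63840). Apply the extended Euclidean algorithm:
63840 = 3×21263 + 51
21263 = 416×51 + 47
51 = 1×47 + 4
47 = 11×4 + 3
4 = 1×3 + 1
3 = 3×1 + 0
Back-substitute:
1 = 4 − 3
1 = −47 + 12·4
1 = 12·51 − 13·47
1 = −13·21263 + 5420·51
1 = 5420·63840 − 16273·21263
So 21263·(-16273) ≡ 1 (mod 63840), hence d ≡ -16273 ≡ 47567 (mod 63840).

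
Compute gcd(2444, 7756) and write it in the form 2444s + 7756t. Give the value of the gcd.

Repeated division:
7756 = 3·2444 + 424
2444 = 5·424 + 324
424 = 1·324 + 100
324 = 3·100 + 24
100 = 4·24 + 4
24 = 6·4 + 0
gcd(2444, 7756) = 4.
Back-substituting:
4 = 100 − 4·24
4 = −4·324 + 13·100
4 = 13·424 − 17·324
4 = −17·2444 + 98·424
4 = 98·7756 − 311·2444
So 4 = (98)·7756 + (-311)·2444.

4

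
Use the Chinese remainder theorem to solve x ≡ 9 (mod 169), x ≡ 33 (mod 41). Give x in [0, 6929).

Write x = 9 + 169·k. Then 169·k ≡ 33 − 9 ≡ 24 (mod 41).
Need 169⁻¹ mod 41. Extended Euclid on (41, 5):
41 = 8*5 + 1
5 = 5*1 + 0
Back-substitute:
1 = 41 − 8·5
169⁻¹ ≡ 33 (mod 41), so k ≡ 33·24 ≡ 13 (mod 41).
x = 9 + 169·13 = 2206.

2206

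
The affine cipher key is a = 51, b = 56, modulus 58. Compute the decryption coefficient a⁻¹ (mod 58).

33

gcd(58, 51) by repeated division:
58 = 1·51 + 7
51 = 7·7 + 2
7 = 3·2 + 1
2 = 2·1 + 0
gcd = 1, so the inverse exists. Back-substitute:
1 = 7 − 3·2
1 = −3·51 + 22·7
1 = 22·58 − 25·51
So 51·(-25) ≡ 1 (mod 58), and -25 ≡ 33 (mod 58).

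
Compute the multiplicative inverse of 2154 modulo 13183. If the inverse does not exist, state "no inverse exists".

Extended Euclidean algorithm:
13183 = 6*2154 + 259
2154 = 8*259 + 82
259 = 3*82 + 13
82 = 6*13 + 4
13 = 3*4 + 1
4 = 4*1 + 0
The gcd is 1. Working backward:
1 = 13 − 3·4
1 = −3·82 + 19·13
1 = 19·259 − 60·82
1 = −60·2154 + 499·259
1 = 499·13183 − 3054·2154
Thus 2154·(-3054) ≡ 1 (mod 13183); reducing, -3054 mod 13183 = 10129.

10129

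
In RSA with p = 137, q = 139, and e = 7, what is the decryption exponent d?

16087

φ(n) = (p−1)(q−1) = 136·138 = 18768.
Need d with 7·d ≡ 1 (mod 18768). Apply the extended Euclidean algorithm:
18768 = 2681·7 + 1
7 = 7·1 + 0
Back-substitute:
1 = 18768 − 2681·7
So 7·(-2681) ≡ 1 (mod 18768), hence d ≡ -2681 ≡ 16087 (mod 18768).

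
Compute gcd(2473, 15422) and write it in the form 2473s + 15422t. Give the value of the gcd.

1

Euclidean algorithm:
15422 = 6×2473 + 584
2473 = 4×584 + 137
584 = 4×137 + 36
137 = 3×36 + 29
36 = 1×29 + 7
29 = 4×7 + 1
7 = 7×1 + 0
gcd(2473, 15422) = 1.
Express as a combination:
1 = 29 − 4·7
1 = −4·36 + 5·29
1 = 5·137 − 19·36
1 = −19·584 + 81·137
1 = 81·2473 − 343·584
1 = −343·15422 + 2139·2473
So 1 = (-343)·15422 + (2139)·2473.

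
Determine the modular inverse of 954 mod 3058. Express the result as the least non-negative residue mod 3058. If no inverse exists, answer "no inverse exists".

no inverse exists

Euclidean algorithm on 3058, 954:
3058 = 3×954 + 196
954 = 4×196 + 170
196 = 1×170 + 26
170 = 6×26 + 14
26 = 1×14 + 12
14 = 1×12 + 2
12 = 6×2 + 0
gcd(954, 3058) = 2 ≠ 1, so 954 has no multiplicative inverse modulo 3058.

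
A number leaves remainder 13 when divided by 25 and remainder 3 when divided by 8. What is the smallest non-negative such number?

163

Write x = 13 + 25·k. Then 25·k ≡ 3 − 13 ≡ 6 (mod 8).
Need 25⁻¹ mod 8. Extended Euclid on (8, 1):
8 = 8*1 + 0
25⁻¹ ≡ 1 (mod 8), so k ≡ 1·6 ≡ 6 (mod 8).
x = 13 + 25·6 = 163.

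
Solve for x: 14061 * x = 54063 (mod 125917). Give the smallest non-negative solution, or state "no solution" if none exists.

100587

First find gcd(14061, 125917):
125917 = 8·14061 + 13429
14061 = 1·13429 + 632
13429 = 21·632 + 157
632 = 4·157 + 4
157 = 39·4 + 1
4 = 4·1 + 0
gcd = 1, so a unique solution mod 125917 exists.
Back-substitute for the Bézout coefficients:
1 = 157 − 39·4
1 = −39·632 + 157·157
1 = 157·13429 − 3336·632
1 = −3336·14061 + 3493·13429
1 = 3493·125917 − 31280·14061
So 14061·(-31280) ≡ 1 (mod 125917), giving 14061⁻¹ ≡ 94637.
x ≡ 14061⁻¹·54063 ≡ 94637·54063 ≡ 100587 (mod 125917).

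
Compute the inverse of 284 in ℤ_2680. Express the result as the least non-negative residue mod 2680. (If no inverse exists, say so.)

no inverse exists

Compute gcd(284, 2680):
2680 = 9*284 + 124
284 = 2*124 + 36
124 = 3*36 + 16
36 = 2*16 + 4
16 = 4*4 + 0
gcd(284, 2680) = 4 ≠ 1, so 284 has no multiplicative inverse modulo 2680.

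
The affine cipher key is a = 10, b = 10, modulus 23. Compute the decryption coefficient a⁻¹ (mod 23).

7

Run Euclid on (23, 10):
23 = 2×10 + 3
10 = 3×3 + 1
3 = 3×1 + 0
Since gcd(10, 23) = 1, back-substitute to write 1 as a combination:
1 = 10 − 3·3
1 = −3·23 + 7·10
So 10·7 ≡ 1 (mod 23).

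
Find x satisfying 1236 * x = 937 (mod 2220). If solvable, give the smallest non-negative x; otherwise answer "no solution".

no solution

gcd(1236, 2220):
2220 = 1·1236 + 984
1236 = 1·984 + 252
984 = 3·252 + 228
252 = 1·228 + 24
228 = 9·24 + 12
24 = 2·12 + 0
gcd = 12, but 12 ∤ 937, so the congruence has no solution.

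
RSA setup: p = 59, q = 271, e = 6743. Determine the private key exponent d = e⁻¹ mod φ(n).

φ(n) = (p−1)(q−1) = 58·270 = 15660.
Need d with 6743·d ≡ 1 (mod 15660). Apply the extended Euclidean algorithm:
15660 = 2·6743 + 2174
6743 = 3·2174 + 221
2174 = 9·221 + 185
221 = 1·185 + 36
185 = 5·36 + 5
36 = 7·5 + 1
5 = 5·1 + 0
Back-substitute:
1 = 36 − 7·5
1 = −7·185 + 36·36
1 = 36·221 − 43·185
1 = −43·2174 + 423·221
1 = 423·6743 − 1312·2174
1 = −1312·15660 + 3047·6743
So 6743·3047 ≡ 1 (mod 15660), hence d = 3047.

3047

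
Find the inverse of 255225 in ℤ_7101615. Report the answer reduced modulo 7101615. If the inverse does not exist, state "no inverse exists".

Compute gcd(255225, 7101615):
7101615 = 27*255225 + 210540
255225 = 1*210540 + 44685
210540 = 4*44685 + 31800
44685 = 1*31800 + 12885
31800 = 2*12885 + 6030
12885 = 2*6030 + 825
6030 = 7*825 + 255
825 = 3*255 + 60
255 = 4*60 + 15
60 = 4*15 + 0
The gcd is 15, not 1, hence no inverse exists.

no inverse exists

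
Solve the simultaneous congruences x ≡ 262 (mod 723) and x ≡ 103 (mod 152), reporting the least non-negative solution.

77623

Write x = 262 + 723·k. Then 723·k ≡ 103 − 262 ≡ 145 (mod 152).
Need 723⁻¹ mod 152. Extended Euclid on (152, 115):
152 = 1·115 + 37
115 = 3·37 + 4
37 = 9·4 + 1
4 = 4·1 + 0
Back-substitute:
1 = 37 − 9·4
1 = −9·115 + 28·37
1 = 28·152 − 37·115
723⁻¹ ≡ 115 (mod 152), so k ≡ 115·145 ≡ 107 (mod 152).
x = 262 + 723·107 = 77623.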